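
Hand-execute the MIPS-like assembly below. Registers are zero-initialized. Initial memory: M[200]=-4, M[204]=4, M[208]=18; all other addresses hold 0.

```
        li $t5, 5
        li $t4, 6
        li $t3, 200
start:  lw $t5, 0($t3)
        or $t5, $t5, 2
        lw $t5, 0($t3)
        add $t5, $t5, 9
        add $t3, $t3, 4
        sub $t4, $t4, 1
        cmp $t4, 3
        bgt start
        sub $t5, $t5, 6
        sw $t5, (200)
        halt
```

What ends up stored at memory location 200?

after li $t5, 5: $t5=5
after li $t4, 6: $t4=6
after li $t3, 200: $t3=200
after lw $t5, 0($t3): $t5=M[200]=-4
after or $t5, $t5, 2: $t5=(-4)|2=-2
after lw $t5, 0($t3): $t5=M[200]=-4
after add $t5, $t5, 9: $t5=(-4)+9=5
after add $t3, $t3, 4: $t3=200+4=204
after sub $t4, $t4, 1: $t4=6-1=5
cmp $t4, 3  (cmp 5,3)
bgt start: taken
after lw $t5, 0($t3): $t5=M[204]=4
after or $t5, $t5, 2: $t5=4|2=6
after lw $t5, 0($t3): $t5=M[204]=4
after add $t5, $t5, 9: $t5=4+9=13
after add $t3, $t3, 4: $t3=204+4=208
after sub $t4, $t4, 1: $t4=5-1=4
cmp $t4, 3  (cmp 4,3)
bgt start: taken
after lw $t5, 0($t3): $t5=M[208]=18
after or $t5, $t5, 2: $t5=18|2=18
after lw $t5, 0($t3): $t5=M[208]=18
after add $t5, $t5, 9: $t5=18+9=27
after add $t3, $t3, 4: $t3=208+4=212
after sub $t4, $t4, 1: $t4=4-1=3
cmp $t4, 3  (cmp 3,3)
bgt start: not taken
after sub $t5, $t5, 6: $t5=27-6=21
sw $t5, (200) → M[200]=21
halt.

21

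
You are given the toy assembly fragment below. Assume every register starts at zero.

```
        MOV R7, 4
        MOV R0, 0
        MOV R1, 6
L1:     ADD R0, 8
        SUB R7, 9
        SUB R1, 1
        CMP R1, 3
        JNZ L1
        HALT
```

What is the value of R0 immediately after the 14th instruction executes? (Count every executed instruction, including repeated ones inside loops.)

MOV R7, 4 → R7=4
MOV R0, 0 → R0=0
MOV R1, 6 → R1=6
ADD R0, 8 → R0=0+8=8
SUB R7, 9 → R7=4-9=-5
SUB R1, 1 → R1=6-1=5
CMP R1, 3  (cmp 5,3)
JNZ L1: taken
ADD R0, 8 → R0=8+8=16
SUB R7, 9 → R7=(-5)-9=-14
SUB R1, 1 → R1=5-1=4
CMP R1, 3  (cmp 4,3)
JNZ L1: taken
ADD R0, 8 → R0=16+8=24
After step 14: R0 = 24.

24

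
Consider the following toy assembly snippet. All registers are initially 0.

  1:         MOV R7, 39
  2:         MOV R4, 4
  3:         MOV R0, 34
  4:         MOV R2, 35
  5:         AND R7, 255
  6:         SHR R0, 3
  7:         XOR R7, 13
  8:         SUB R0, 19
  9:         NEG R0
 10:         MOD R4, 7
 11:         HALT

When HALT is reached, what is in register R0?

MOV R7, 39 → R7=39
MOV R4, 4 → R4=4
MOV R0, 34 → R0=34
MOV R2, 35 → R2=35
AND R7, 255 → R7=39&255=39
SHR R0, 3 → R0=34>>3=4
XOR R7, 13 → R7=39^13=42
SUB R0, 19 → R0=4-19=-15
NEG R0 → R0=-(-15)=15
MOD R4, 7 → R4=4%7=4
halt.

15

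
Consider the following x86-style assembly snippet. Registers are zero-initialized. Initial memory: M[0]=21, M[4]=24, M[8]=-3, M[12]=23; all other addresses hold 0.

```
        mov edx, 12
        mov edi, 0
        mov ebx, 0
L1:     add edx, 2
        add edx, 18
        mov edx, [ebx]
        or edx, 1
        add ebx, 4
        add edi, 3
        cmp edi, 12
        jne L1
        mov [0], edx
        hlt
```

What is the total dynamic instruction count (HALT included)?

37

mov edx, 12 → edx=12
mov edi, 0 → edi=0
mov ebx, 0 → ebx=0
add edx, 2 → edx=12+2=14
add edx, 18 → edx=14+18=32
mov edx, [ebx] → edx=M[0]=21
or edx, 1 → edx=21|1=21
add ebx, 4 → ebx=0+4=4
add edi, 3 → edi=0+3=3
cmp edi, 12  (cmp 3,12)
jne L1: taken
add edx, 2 → edx=21+2=23
add edx, 18 → edx=23+18=41
mov edx, [ebx] → edx=M[4]=24
or edx, 1 → edx=24|1=25
add ebx, 4 → ebx=4+4=8
add edi, 3 → edi=3+3=6
cmp edi, 12  (cmp 6,12)
jne L1: taken
add edx, 2 → edx=25+2=27
add edx, 18 → edx=27+18=45
mov edx, [ebx] → edx=M[8]=-3
or edx, 1 → edx=(-3)|1=-3
add ebx, 4 → ebx=8+4=12
add edi, 3 → edi=6+3=9
cmp edi, 12  (cmp 9,12)
jne L1: taken
add edx, 2 → edx=(-3)+2=-1
add edx, 18 → edx=(-1)+18=17
mov edx, [ebx] → edx=M[12]=23
or edx, 1 → edx=23|1=23
add ebx, 4 → ebx=12+4=16
add edi, 3 → edi=9+3=12
cmp edi, 12  (cmp 12,12)
jne L1: not taken
mov [0], edx → M[0]=23
halt.
Total executed instructions: 37.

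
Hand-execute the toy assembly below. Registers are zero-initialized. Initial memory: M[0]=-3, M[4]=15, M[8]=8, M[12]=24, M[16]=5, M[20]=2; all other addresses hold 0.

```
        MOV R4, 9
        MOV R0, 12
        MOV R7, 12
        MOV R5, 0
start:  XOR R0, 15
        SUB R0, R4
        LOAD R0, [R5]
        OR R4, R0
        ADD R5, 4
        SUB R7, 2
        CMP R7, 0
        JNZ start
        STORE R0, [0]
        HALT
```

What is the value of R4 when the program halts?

MOV R4, 9 → R4=9
MOV R0, 12 → R0=12
MOV R7, 12 → R7=12
MOV R5, 0 → R5=0
XOR R0, 15 → R0=12^15=3
SUB R0, R4 → R0=3-9=-6
LOAD R0, [R5] → R0=M[0]=-3
OR R4, R0 → R4=9|(-3)=-3
ADD R5, 4 → R5=0+4=4
SUB R7, 2 → R7=12-2=10
CMP R7, 0  (cmp 10,0)
JNZ start: taken
XOR R0, 15 → R0=(-3)^15=-14
SUB R0, R4 → R0=(-14)-(-3)=-11
LOAD R0, [R5] → R0=M[4]=15
OR R4, R0 → R4=(-3)|15=-1
ADD R5, 4 → R5=4+4=8
SUB R7, 2 → R7=10-2=8
CMP R7, 0  (cmp 8,0)
JNZ start: taken
XOR R0, 15 → R0=15^15=0
SUB R0, R4 → R0=0-(-1)=1
LOAD R0, [R5] → R0=M[8]=8
OR R4, R0 → R4=(-1)|8=-1
ADD R5, 4 → R5=8+4=12
SUB R7, 2 → R7=8-2=6
CMP R7, 0  (cmp 6,0)
JNZ start: taken
XOR R0, 15 → R0=8^15=7
SUB R0, R4 → R0=7-(-1)=8
LOAD R0, [R5] → R0=M[12]=24
OR R4, R0 → R4=(-1)|24=-1
ADD R5, 4 → R5=12+4=16
SUB R7, 2 → R7=6-2=4
CMP R7, 0  (cmp 4,0)
JNZ start: taken
XOR R0, 15 → R0=24^15=23
SUB R0, R4 → R0=23-(-1)=24
LOAD R0, [R5] → R0=M[16]=5
OR R4, R0 → R4=(-1)|5=-1
ADD R5, 4 → R5=16+4=20
SUB R7, 2 → R7=4-2=2
CMP R7, 0  (cmp 2,0)
JNZ start: taken
XOR R0, 15 → R0=5^15=10
SUB R0, R4 → R0=10-(-1)=11
LOAD R0, [R5] → R0=M[20]=2
OR R4, R0 → R4=(-1)|2=-1
ADD R5, 4 → R5=20+4=24
SUB R7, 2 → R7=2-2=0
CMP R7, 0  (cmp 0,0)
JNZ start: not taken
STORE R0, [0] → M[0]=2
halt.

-1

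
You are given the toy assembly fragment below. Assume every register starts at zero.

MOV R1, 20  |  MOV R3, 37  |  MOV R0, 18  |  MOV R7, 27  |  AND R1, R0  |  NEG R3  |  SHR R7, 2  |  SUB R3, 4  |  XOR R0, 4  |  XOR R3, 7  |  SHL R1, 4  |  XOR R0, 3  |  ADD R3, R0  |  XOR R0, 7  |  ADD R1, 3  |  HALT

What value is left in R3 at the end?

-27

R1=20
R3=37
R0=18
R7=27
R1=20&18=16
R3=-(37)=-37
R7=27>>2=6
R3=(-37)-4=-41
R0=18^4=22
R3=(-41)^7=-48
R1=16<<4=256
R0=22^3=21
R3=(-48)+21=-27
R0=21^7=18
R1=256+3=259
halt.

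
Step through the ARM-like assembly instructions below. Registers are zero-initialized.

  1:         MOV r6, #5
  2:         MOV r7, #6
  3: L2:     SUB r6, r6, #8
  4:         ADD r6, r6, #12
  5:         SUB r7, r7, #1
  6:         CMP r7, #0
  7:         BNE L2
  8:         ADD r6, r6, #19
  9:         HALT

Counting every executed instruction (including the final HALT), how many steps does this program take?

34

after MOV r6, #5: r6=5
after MOV r7, #6: r7=6
after SUB r6, r6, #8: r6=5-8=-3
after ADD r6, r6, #12: r6=(-3)+12=9
after SUB r7, r7, #1: r7=6-1=5
CMP r7, #0  (cmp 5,0)
BNE L2: taken
after SUB r6, r6, #8: r6=9-8=1
after ADD r6, r6, #12: r6=1+12=13
after SUB r7, r7, #1: r7=5-1=4
CMP r7, #0  (cmp 4,0)
BNE L2: taken
after SUB r6, r6, #8: r6=13-8=5
after ADD r6, r6, #12: r6=5+12=17
after SUB r7, r7, #1: r7=4-1=3
CMP r7, #0  (cmp 3,0)
BNE L2: taken
after SUB r6, r6, #8: r6=17-8=9
after ADD r6, r6, #12: r6=9+12=21
after SUB r7, r7, #1: r7=3-1=2
CMP r7, #0  (cmp 2,0)
BNE L2: taken
after SUB r6, r6, #8: r6=21-8=13
after ADD r6, r6, #12: r6=13+12=25
after SUB r7, r7, #1: r7=2-1=1
CMP r7, #0  (cmp 1,0)
BNE L2: taken
after SUB r6, r6, #8: r6=25-8=17
after ADD r6, r6, #12: r6=17+12=29
after SUB r7, r7, #1: r7=1-1=0
CMP r7, #0  (cmp 0,0)
BNE L2: not taken
after ADD r6, r6, #19: r6=29+19=48
halt.
Total executed instructions: 34.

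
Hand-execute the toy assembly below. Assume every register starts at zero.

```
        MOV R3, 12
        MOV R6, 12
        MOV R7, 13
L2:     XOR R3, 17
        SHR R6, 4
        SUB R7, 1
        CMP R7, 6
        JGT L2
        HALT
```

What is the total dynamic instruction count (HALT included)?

39

after MOV R3, 12: R3=12
after MOV R6, 12: R6=12
after MOV R7, 13: R7=13
after XOR R3, 17: R3=12^17=29
after SHR R6, 4: R6=12>>4=0
after SUB R7, 1: R7=13-1=12
CMP R7, 6  (cmp 12,6)
JGT L2: taken
after XOR R3, 17: R3=29^17=12
after SHR R6, 4: R6=0>>4=0
after SUB R7, 1: R7=12-1=11
CMP R7, 6  (cmp 11,6)
JGT L2: taken
after XOR R3, 17: R3=12^17=29
after SHR R6, 4: R6=0>>4=0
after SUB R7, 1: R7=11-1=10
CMP R7, 6  (cmp 10,6)
JGT L2: taken
after XOR R3, 17: R3=29^17=12
after SHR R6, 4: R6=0>>4=0
after SUB R7, 1: R7=10-1=9
CMP R7, 6  (cmp 9,6)
JGT L2: taken
after XOR R3, 17: R3=12^17=29
after SHR R6, 4: R6=0>>4=0
after SUB R7, 1: R7=9-1=8
CMP R7, 6  (cmp 8,6)
JGT L2: taken
after XOR R3, 17: R3=29^17=12
after SHR R6, 4: R6=0>>4=0
after SUB R7, 1: R7=8-1=7
CMP R7, 6  (cmp 7,6)
JGT L2: taken
after XOR R3, 17: R3=12^17=29
after SHR R6, 4: R6=0>>4=0
after SUB R7, 1: R7=7-1=6
CMP R7, 6  (cmp 6,6)
JGT L2: not taken
halt.
Total executed instructions: 39.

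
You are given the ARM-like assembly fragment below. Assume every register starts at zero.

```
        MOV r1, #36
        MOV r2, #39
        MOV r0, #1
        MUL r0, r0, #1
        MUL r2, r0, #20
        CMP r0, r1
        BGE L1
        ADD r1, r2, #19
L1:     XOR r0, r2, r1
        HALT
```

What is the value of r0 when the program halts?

51

after MOV r1, #36: r1=36
after MOV r2, #39: r2=39
after MOV r0, #1: r0=1
after MUL r0, r0, #1: r0=1*1=1
after MUL r2, r0, #20: r2=1*20=20
CMP r0, r1  (cmp 1,36)
BGE L1: not taken
after ADD r1, r2, #19: r1=20+19=39
after XOR r0, r2, r1: r0=20^39=51
halt.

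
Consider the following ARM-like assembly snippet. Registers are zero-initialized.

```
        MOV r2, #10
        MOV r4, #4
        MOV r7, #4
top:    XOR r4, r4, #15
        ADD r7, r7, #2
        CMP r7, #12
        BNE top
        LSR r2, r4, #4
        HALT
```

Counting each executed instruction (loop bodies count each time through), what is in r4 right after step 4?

r2=10
r4=4
r7=4
r4=4^15=11
After step 4: r4 = 11.

11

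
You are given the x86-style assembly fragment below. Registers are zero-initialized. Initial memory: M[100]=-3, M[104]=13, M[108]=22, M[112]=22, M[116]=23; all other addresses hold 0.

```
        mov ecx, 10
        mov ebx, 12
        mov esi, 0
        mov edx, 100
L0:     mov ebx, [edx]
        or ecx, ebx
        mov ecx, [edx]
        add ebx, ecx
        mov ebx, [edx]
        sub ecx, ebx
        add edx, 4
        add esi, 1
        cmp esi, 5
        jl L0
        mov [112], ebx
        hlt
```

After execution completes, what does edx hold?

120

after mov ecx, 10: ecx=10
after mov ebx, 12: ebx=12
after mov esi, 0: esi=0
after mov edx, 100: edx=100
after mov ebx, [edx]: ebx=M[100]=-3
after or ecx, ebx: ecx=10|(-3)=-1
after mov ecx, [edx]: ecx=M[100]=-3
after add ebx, ecx: ebx=(-3)+(-3)=-6
after mov ebx, [edx]: ebx=M[100]=-3
after sub ecx, ebx: ecx=(-3)-(-3)=0
after add edx, 4: edx=100+4=104
after add esi, 1: esi=0+1=1
cmp esi, 5  (cmp 1,5)
jl L0: taken
after mov ebx, [edx]: ebx=M[104]=13
after or ecx, ebx: ecx=0|13=13
after mov ecx, [edx]: ecx=M[104]=13
after add ebx, ecx: ebx=13+13=26
after mov ebx, [edx]: ebx=M[104]=13
after sub ecx, ebx: ecx=13-13=0
after add edx, 4: edx=104+4=108
after add esi, 1: esi=1+1=2
cmp esi, 5  (cmp 2,5)
jl L0: taken
after mov ebx, [edx]: ebx=M[108]=22
after or ecx, ebx: ecx=0|22=22
after mov ecx, [edx]: ecx=M[108]=22
after add ebx, ecx: ebx=22+22=44
after mov ebx, [edx]: ebx=M[108]=22
after sub ecx, ebx: ecx=22-22=0
after add edx, 4: edx=108+4=112
after add esi, 1: esi=2+1=3
cmp esi, 5  (cmp 3,5)
jl L0: taken
after mov ebx, [edx]: ebx=M[112]=22
after or ecx, ebx: ecx=0|22=22
after mov ecx, [edx]: ecx=M[112]=22
after add ebx, ecx: ebx=22+22=44
after mov ebx, [edx]: ebx=M[112]=22
after sub ecx, ebx: ecx=22-22=0
after add edx, 4: edx=112+4=116
after add esi, 1: esi=3+1=4
cmp esi, 5  (cmp 4,5)
jl L0: taken
after mov ebx, [edx]: ebx=M[116]=23
after or ecx, ebx: ecx=0|23=23
after mov ecx, [edx]: ecx=M[116]=23
after add ebx, ecx: ebx=23+23=46
after mov ebx, [edx]: ebx=M[116]=23
after sub ecx, ebx: ecx=23-23=0
after add edx, 4: edx=116+4=120
after add esi, 1: esi=4+1=5
cmp esi, 5  (cmp 5,5)
jl L0: not taken
mov [112], ebx → M[112]=23
halt.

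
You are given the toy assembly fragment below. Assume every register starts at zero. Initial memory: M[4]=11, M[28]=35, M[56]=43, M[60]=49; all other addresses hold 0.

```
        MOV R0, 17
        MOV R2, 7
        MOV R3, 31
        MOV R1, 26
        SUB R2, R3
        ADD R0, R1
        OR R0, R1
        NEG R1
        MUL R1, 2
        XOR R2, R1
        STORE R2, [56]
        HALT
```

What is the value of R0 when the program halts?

59

after MOV R0, 17: R0=17
after MOV R2, 7: R2=7
after MOV R3, 31: R3=31
after MOV R1, 26: R1=26
after SUB R2, R3: R2=7-31=-24
after ADD R0, R1: R0=17+26=43
after OR R0, R1: R0=43|26=59
after NEG R1: R1=-(26)=-26
after MUL R1, 2: R1=(-26)*2=-52
after XOR R2, R1: R2=(-24)^(-52)=36
STORE R2, [56] → M[56]=36
halt.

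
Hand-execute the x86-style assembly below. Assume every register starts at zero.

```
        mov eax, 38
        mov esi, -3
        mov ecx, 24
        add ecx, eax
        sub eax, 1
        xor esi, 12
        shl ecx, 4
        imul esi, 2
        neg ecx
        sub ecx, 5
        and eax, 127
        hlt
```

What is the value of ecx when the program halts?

-997

eax=38
esi=-3
ecx=24
ecx=24+38=62
eax=38-1=37
esi=(-3)^12=-15
ecx=62<<4=992
esi=(-15)*2=-30
ecx=-(992)=-992
ecx=(-992)-5=-997
eax=37&127=37
halt.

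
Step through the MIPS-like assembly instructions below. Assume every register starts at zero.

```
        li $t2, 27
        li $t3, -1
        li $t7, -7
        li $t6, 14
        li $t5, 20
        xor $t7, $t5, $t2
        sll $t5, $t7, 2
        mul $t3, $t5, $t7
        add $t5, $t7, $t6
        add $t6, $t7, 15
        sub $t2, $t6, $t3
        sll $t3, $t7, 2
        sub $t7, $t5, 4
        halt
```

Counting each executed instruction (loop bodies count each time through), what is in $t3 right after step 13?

$t2=27
$t3=-1
$t7=-7
$t6=14
$t5=20
$t7=20^27=15
$t5=15<<2=60
$t3=60*15=900
$t5=15+14=29
$t6=15+15=30
$t2=30-900=-870
$t3=15<<2=60
$t7=29-4=25
After step 13: $t3 = 60.

60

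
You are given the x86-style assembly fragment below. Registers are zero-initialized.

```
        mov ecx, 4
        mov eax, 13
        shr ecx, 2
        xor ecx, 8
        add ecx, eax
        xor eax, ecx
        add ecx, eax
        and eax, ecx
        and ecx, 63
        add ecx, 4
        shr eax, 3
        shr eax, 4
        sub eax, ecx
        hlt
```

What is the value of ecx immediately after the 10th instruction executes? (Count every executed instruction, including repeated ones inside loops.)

53

mov ecx, 4 → ecx=4
mov eax, 13 → eax=13
shr ecx, 2 → ecx=4>>2=1
xor ecx, 8 → ecx=1^8=9
add ecx, eax → ecx=9+13=22
xor eax, ecx → eax=13^22=27
add ecx, eax → ecx=22+27=49
and eax, ecx → eax=27&49=17
and ecx, 63 → ecx=49&63=49
add ecx, 4 → ecx=49+4=53
After step 10: ecx = 53.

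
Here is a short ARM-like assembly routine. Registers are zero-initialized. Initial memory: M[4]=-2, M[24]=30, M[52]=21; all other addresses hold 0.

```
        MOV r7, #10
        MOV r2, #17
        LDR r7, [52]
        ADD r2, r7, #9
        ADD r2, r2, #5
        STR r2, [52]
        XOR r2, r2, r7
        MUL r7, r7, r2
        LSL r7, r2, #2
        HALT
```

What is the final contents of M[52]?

35

after MOV r7, #10: r7=10
after MOV r2, #17: r2=17
after LDR r7, [52]: r7=M[52]=21
after ADD r2, r7, #9: r2=21+9=30
after ADD r2, r2, #5: r2=30+5=35
STR r2, [52] → M[52]=35
after XOR r2, r2, r7: r2=35^21=54
after MUL r7, r7, r2: r7=21*54=1134
after LSL r7, r2, #2: r7=54<<2=216
halt.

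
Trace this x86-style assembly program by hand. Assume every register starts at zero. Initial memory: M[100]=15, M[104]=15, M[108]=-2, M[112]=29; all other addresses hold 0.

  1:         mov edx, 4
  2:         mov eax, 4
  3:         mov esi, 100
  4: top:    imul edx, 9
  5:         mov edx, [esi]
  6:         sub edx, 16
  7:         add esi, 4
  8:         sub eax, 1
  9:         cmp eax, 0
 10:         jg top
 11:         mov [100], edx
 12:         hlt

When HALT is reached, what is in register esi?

116

after mov edx, 4: edx=4
after mov eax, 4: eax=4
after mov esi, 100: esi=100
after imul edx, 9: edx=4*9=36
after mov edx, [esi]: edx=M[100]=15
after sub edx, 16: edx=15-16=-1
after add esi, 4: esi=100+4=104
after sub eax, 1: eax=4-1=3
cmp eax, 0  (cmp 3,0)
jg top: taken
after imul edx, 9: edx=(-1)*9=-9
after mov edx, [esi]: edx=M[104]=15
after sub edx, 16: edx=15-16=-1
after add esi, 4: esi=104+4=108
after sub eax, 1: eax=3-1=2
cmp eax, 0  (cmp 2,0)
jg top: taken
after imul edx, 9: edx=(-1)*9=-9
after mov edx, [esi]: edx=M[108]=-2
after sub edx, 16: edx=(-2)-16=-18
after add esi, 4: esi=108+4=112
after sub eax, 1: eax=2-1=1
cmp eax, 0  (cmp 1,0)
jg top: taken
after imul edx, 9: edx=(-18)*9=-162
after mov edx, [esi]: edx=M[112]=29
after sub edx, 16: edx=29-16=13
after add esi, 4: esi=112+4=116
after sub eax, 1: eax=1-1=0
cmp eax, 0  (cmp 0,0)
jg top: not taken
mov [100], edx → M[100]=13
halt.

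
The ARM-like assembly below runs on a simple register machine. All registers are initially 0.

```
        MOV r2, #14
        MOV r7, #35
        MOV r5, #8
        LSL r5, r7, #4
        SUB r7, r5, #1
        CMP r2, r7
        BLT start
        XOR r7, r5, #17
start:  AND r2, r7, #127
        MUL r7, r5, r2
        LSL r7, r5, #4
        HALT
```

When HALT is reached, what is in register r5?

560

r2=14
r7=35
r5=8
r5=35<<4=560
r7=560-1=559
CMP r2, r7  (cmp 14,559)
BLT start: taken
r2=559&127=47
r7=560*47=26320
r7=560<<4=8960
halt.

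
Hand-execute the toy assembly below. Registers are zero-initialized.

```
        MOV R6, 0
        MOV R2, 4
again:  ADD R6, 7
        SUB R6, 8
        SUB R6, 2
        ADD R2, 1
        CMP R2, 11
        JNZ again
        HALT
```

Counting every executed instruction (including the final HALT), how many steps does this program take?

MOV R6, 0 → R6=0
MOV R2, 4 → R2=4
ADD R6, 7 → R6=0+7=7
SUB R6, 8 → R6=7-8=-1
SUB R6, 2 → R6=(-1)-2=-3
ADD R2, 1 → R2=4+1=5
CMP R2, 11  (cmp 5,11)
JNZ again: taken
ADD R6, 7 → R6=(-3)+7=4
SUB R6, 8 → R6=4-8=-4
SUB R6, 2 → R6=(-4)-2=-6
ADD R2, 1 → R2=5+1=6
CMP R2, 11  (cmp 6,11)
JNZ again: taken
ADD R6, 7 → R6=(-6)+7=1
SUB R6, 8 → R6=1-8=-7
SUB R6, 2 → R6=(-7)-2=-9
ADD R2, 1 → R2=6+1=7
CMP R2, 11  (cmp 7,11)
JNZ again: taken
ADD R6, 7 → R6=(-9)+7=-2
SUB R6, 8 → R6=(-2)-8=-10
SUB R6, 2 → R6=(-10)-2=-12
ADD R2, 1 → R2=7+1=8
CMP R2, 11  (cmp 8,11)
JNZ again: taken
ADD R6, 7 → R6=(-12)+7=-5
SUB R6, 8 → R6=(-5)-8=-13
SUB R6, 2 → R6=(-13)-2=-15
ADD R2, 1 → R2=8+1=9
CMP R2, 11  (cmp 9,11)
JNZ again: taken
ADD R6, 7 → R6=(-15)+7=-8
SUB R6, 8 → R6=(-8)-8=-16
SUB R6, 2 → R6=(-16)-2=-18
ADD R2, 1 → R2=9+1=10
CMP R2, 11  (cmp 10,11)
JNZ again: taken
ADD R6, 7 → R6=(-18)+7=-11
SUB R6, 8 → R6=(-11)-8=-19
SUB R6, 2 → R6=(-19)-2=-21
ADD R2, 1 → R2=10+1=11
CMP R2, 11  (cmp 11,11)
JNZ again: not taken
halt.
Total executed instructions: 45.

45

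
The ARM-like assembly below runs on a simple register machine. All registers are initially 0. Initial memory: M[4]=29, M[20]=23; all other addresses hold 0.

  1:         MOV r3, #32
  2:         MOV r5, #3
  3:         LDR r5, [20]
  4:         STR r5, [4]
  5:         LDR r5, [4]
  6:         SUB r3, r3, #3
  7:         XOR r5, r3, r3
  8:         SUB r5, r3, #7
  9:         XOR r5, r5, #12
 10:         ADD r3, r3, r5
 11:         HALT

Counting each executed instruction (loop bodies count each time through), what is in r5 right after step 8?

22

after MOV r3, #32: r3=32
after MOV r5, #3: r5=3
after LDR r5, [20]: r5=M[20]=23
STR r5, [4] → M[4]=23
after LDR r5, [4]: r5=M[4]=23
after SUB r3, r3, #3: r3=32-3=29
after XOR r5, r3, r3: r5=29^29=0
after SUB r5, r3, #7: r5=29-7=22
After step 8: r5 = 22.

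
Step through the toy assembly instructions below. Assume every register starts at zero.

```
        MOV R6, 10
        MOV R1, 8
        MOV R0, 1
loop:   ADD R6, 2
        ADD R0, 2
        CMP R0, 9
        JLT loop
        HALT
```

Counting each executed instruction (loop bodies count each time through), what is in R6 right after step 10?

14

after MOV R6, 10: R6=10
after MOV R1, 8: R1=8
after MOV R0, 1: R0=1
after ADD R6, 2: R6=10+2=12
after ADD R0, 2: R0=1+2=3
CMP R0, 9  (cmp 3,9)
JLT loop: taken
after ADD R6, 2: R6=12+2=14
after ADD R0, 2: R0=3+2=5
CMP R0, 9  (cmp 5,9)
After step 10: R6 = 14.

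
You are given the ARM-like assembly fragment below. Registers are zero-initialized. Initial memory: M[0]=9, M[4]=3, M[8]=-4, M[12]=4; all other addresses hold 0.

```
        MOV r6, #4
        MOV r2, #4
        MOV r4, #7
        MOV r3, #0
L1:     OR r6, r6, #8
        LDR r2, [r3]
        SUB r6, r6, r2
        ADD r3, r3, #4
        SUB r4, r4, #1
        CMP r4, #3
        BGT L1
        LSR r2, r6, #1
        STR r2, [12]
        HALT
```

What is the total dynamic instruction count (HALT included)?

MOV r6, #4 → r6=4
MOV r2, #4 → r2=4
MOV r4, #7 → r4=7
MOV r3, #0 → r3=0
OR r6, r6, #8 → r6=4|8=12
LDR r2, [r3] → r2=M[0]=9
SUB r6, r6, r2 → r6=12-9=3
ADD r3, r3, #4 → r3=0+4=4
SUB r4, r4, #1 → r4=7-1=6
CMP r4, #3  (cmp 6,3)
BGT L1: taken
OR r6, r6, #8 → r6=3|8=11
LDR r2, [r3] → r2=M[4]=3
SUB r6, r6, r2 → r6=11-3=8
ADD r3, r3, #4 → r3=4+4=8
SUB r4, r4, #1 → r4=6-1=5
CMP r4, #3  (cmp 5,3)
BGT L1: taken
OR r6, r6, #8 → r6=8|8=8
LDR r2, [r3] → r2=M[8]=-4
SUB r6, r6, r2 → r6=8-(-4)=12
ADD r3, r3, #4 → r3=8+4=12
SUB r4, r4, #1 → r4=5-1=4
CMP r4, #3  (cmp 4,3)
BGT L1: taken
OR r6, r6, #8 → r6=12|8=12
LDR r2, [r3] → r2=M[12]=4
SUB r6, r6, r2 → r6=12-4=8
ADD r3, r3, #4 → r3=12+4=16
SUB r4, r4, #1 → r4=4-1=3
CMP r4, #3  (cmp 3,3)
BGT L1: not taken
LSR r2, r6, #1 → r2=8>>1=4
STR r2, [12] → M[12]=4
halt.
Total executed instructions: 35.

35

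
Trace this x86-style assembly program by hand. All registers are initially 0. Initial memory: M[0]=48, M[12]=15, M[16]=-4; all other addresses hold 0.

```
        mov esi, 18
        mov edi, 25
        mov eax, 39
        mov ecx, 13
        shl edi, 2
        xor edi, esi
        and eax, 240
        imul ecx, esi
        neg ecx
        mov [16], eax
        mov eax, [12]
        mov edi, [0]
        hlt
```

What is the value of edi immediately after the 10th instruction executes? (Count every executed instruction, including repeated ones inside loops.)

118

mov esi, 18 → esi=18
mov edi, 25 → edi=25
mov eax, 39 → eax=39
mov ecx, 13 → ecx=13
shl edi, 2 → edi=25<<2=100
xor edi, esi → edi=100^18=118
and eax, 240 → eax=39&240=32
imul ecx, esi → ecx=13*18=234
neg ecx → ecx=-(234)=-234
mov [16], eax → M[16]=32
After step 10: edi = 118.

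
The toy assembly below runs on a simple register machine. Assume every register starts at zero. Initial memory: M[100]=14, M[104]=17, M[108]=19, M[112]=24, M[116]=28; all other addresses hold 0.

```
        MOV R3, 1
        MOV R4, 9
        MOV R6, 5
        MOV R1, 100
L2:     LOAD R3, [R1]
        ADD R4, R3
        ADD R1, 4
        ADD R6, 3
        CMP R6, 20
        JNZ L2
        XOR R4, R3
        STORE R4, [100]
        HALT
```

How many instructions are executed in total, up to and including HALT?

MOV R3, 1 → R3=1
MOV R4, 9 → R4=9
MOV R6, 5 → R6=5
MOV R1, 100 → R1=100
LOAD R3, [R1] → R3=M[100]=14
ADD R4, R3 → R4=9+14=23
ADD R1, 4 → R1=100+4=104
ADD R6, 3 → R6=5+3=8
CMP R6, 20  (cmp 8,20)
JNZ L2: taken
LOAD R3, [R1] → R3=M[104]=17
ADD R4, R3 → R4=23+17=40
ADD R1, 4 → R1=104+4=108
ADD R6, 3 → R6=8+3=11
CMP R6, 20  (cmp 11,20)
JNZ L2: taken
LOAD R3, [R1] → R3=M[108]=19
ADD R4, R3 → R4=40+19=59
ADD R1, 4 → R1=108+4=112
ADD R6, 3 → R6=11+3=14
CMP R6, 20  (cmp 14,20)
JNZ L2: taken
LOAD R3, [R1] → R3=M[112]=24
ADD R4, R3 → R4=59+24=83
ADD R1, 4 → R1=112+4=116
ADD R6, 3 → R6=14+3=17
CMP R6, 20  (cmp 17,20)
JNZ L2: taken
LOAD R3, [R1] → R3=M[116]=28
ADD R4, R3 → R4=83+28=111
ADD R1, 4 → R1=116+4=120
ADD R6, 3 → R6=17+3=20
CMP R6, 20  (cmp 20,20)
JNZ L2: not taken
XOR R4, R3 → R4=111^28=115
STORE R4, [100] → M[100]=115
halt.
Total executed instructions: 37.

37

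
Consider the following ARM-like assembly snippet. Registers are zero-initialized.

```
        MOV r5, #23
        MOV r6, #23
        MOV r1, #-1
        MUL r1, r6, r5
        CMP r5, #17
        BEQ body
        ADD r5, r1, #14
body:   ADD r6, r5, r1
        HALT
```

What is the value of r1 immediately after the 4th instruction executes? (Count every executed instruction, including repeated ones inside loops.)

529

r5=23
r6=23
r1=-1
r1=23*23=529
After step 4: r1 = 529.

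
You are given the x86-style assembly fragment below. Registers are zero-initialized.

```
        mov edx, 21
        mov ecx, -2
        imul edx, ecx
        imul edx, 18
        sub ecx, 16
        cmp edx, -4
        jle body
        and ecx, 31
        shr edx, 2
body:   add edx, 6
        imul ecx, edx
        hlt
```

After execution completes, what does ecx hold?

13500

edx=21
ecx=-2
edx=21*(-2)=-42
edx=(-42)*18=-756
ecx=(-2)-16=-18
cmp edx, -4  (cmp -756,-4)
jle body: taken
edx=(-756)+6=-750
ecx=(-18)*(-750)=13500
halt.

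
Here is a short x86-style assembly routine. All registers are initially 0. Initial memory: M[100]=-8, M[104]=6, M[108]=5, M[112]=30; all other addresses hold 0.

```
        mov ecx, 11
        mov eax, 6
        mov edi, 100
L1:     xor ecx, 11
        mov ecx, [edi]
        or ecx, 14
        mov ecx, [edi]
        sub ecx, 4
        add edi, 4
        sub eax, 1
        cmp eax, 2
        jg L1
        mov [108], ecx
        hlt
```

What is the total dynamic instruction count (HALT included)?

ecx=11
eax=6
edi=100
ecx=11^11=0
ecx=M[100]=-8
ecx=(-8)|14=-2
ecx=M[100]=-8
ecx=(-8)-4=-12
edi=100+4=104
eax=6-1=5
cmp eax, 2  (cmp 5,2)
jg L1: taken
ecx=(-12)^11=-1
ecx=M[104]=6
ecx=6|14=14
ecx=M[104]=6
ecx=6-4=2
edi=104+4=108
eax=5-1=4
cmp eax, 2  (cmp 4,2)
jg L1: taken
ecx=2^11=9
ecx=M[108]=5
ecx=5|14=15
ecx=M[108]=5
ecx=5-4=1
edi=108+4=112
eax=4-1=3
cmp eax, 2  (cmp 3,2)
jg L1: taken
ecx=1^11=10
ecx=M[112]=30
ecx=30|14=30
ecx=M[112]=30
ecx=30-4=26
edi=112+4=116
eax=3-1=2
cmp eax, 2  (cmp 2,2)
jg L1: not taken
mov [108], ecx → M[108]=26
halt.
Total executed instructions: 41.

41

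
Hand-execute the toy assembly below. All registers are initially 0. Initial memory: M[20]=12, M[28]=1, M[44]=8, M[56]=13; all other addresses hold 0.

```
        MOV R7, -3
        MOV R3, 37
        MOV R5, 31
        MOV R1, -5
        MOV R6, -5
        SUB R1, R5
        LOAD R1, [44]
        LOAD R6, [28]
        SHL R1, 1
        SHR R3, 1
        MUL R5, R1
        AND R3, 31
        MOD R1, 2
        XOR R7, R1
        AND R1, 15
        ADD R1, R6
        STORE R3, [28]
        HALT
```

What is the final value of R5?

496

MOV R7, -3 → R7=-3
MOV R3, 37 → R3=37
MOV R5, 31 → R5=31
MOV R1, -5 → R1=-5
MOV R6, -5 → R6=-5
SUB R1, R5 → R1=(-5)-31=-36
LOAD R1, [44] → R1=M[44]=8
LOAD R6, [28] → R6=M[28]=1
SHL R1, 1 → R1=8<<1=16
SHR R3, 1 → R3=37>>1=18
MUL R5, R1 → R5=31*16=496
AND R3, 31 → R3=18&31=18
MOD R1, 2 → R1=16%2=0
XOR R7, R1 → R7=(-3)^0=-3
AND R1, 15 → R1=0&15=0
ADD R1, R6 → R1=0+1=1
STORE R3, [28] → M[28]=18
halt.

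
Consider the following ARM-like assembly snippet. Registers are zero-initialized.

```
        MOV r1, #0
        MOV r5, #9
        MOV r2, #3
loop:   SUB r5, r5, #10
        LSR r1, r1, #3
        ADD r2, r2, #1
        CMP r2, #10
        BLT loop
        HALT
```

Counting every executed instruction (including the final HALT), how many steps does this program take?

r1=0
r5=9
r2=3
r5=9-10=-1
r1=0>>3=0
r2=3+1=4
CMP r2, #10  (cmp 4,10)
BLT loop: taken
r5=(-1)-10=-11
r1=0>>3=0
r2=4+1=5
CMP r2, #10  (cmp 5,10)
BLT loop: taken
r5=(-11)-10=-21
r1=0>>3=0
r2=5+1=6
CMP r2, #10  (cmp 6,10)
BLT loop: taken
r5=(-21)-10=-31
r1=0>>3=0
r2=6+1=7
CMP r2, #10  (cmp 7,10)
BLT loop: taken
r5=(-31)-10=-41
r1=0>>3=0
r2=7+1=8
CMP r2, #10  (cmp 8,10)
BLT loop: taken
r5=(-41)-10=-51
r1=0>>3=0
r2=8+1=9
CMP r2, #10  (cmp 9,10)
BLT loop: taken
r5=(-51)-10=-61
r1=0>>3=0
r2=9+1=10
CMP r2, #10  (cmp 10,10)
BLT loop: not taken
halt.
Total executed instructions: 39.

39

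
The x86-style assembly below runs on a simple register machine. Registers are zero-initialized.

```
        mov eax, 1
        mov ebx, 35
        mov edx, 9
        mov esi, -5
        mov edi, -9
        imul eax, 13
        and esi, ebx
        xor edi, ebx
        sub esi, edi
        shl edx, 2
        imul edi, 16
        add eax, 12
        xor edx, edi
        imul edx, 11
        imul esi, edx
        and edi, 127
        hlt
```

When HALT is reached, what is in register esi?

-580492

mov eax, 1 → eax=1
mov ebx, 35 → ebx=35
mov edx, 9 → edx=9
mov esi, -5 → esi=-5
mov edi, -9 → edi=-9
imul eax, 13 → eax=1*13=13
and esi, ebx → esi=(-5)&35=35
xor edi, ebx → edi=(-9)^35=-44
sub esi, edi → esi=35-(-44)=79
shl edx, 2 → edx=9<<2=36
imul edi, 16 → edi=(-44)*16=-704
add eax, 12 → eax=13+12=25
xor edx, edi → edx=36^(-704)=-668
imul edx, 11 → edx=(-668)*11=-7348
imul esi, edx → esi=79*(-7348)=-580492
and edi, 127 → edi=(-704)&127=64
halt.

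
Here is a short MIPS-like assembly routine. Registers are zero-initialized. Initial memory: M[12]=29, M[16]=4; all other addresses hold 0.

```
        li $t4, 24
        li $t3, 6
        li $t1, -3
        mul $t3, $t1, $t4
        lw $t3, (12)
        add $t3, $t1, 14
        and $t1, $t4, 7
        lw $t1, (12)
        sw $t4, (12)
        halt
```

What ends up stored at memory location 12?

$t4=24
$t3=6
$t1=-3
$t3=(-3)*24=-72
$t3=M[12]=29
$t3=(-3)+14=11
$t1=24&7=0
$t1=M[12]=29
sw $t4, (12) → M[12]=24
halt.

24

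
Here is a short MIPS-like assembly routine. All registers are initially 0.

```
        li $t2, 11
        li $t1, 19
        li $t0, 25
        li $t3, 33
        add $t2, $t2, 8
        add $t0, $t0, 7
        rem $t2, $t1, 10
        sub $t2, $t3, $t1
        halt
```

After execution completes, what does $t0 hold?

32

$t2=11
$t1=19
$t0=25
$t3=33
$t2=11+8=19
$t0=25+7=32
$t2=19%10=9
$t2=33-19=14
halt.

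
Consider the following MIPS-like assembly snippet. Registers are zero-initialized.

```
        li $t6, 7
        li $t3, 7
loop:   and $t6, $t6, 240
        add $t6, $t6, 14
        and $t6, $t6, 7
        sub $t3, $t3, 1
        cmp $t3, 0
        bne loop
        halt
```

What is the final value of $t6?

after li $t6, 7: $t6=7
after li $t3, 7: $t3=7
after and $t6, $t6, 240: $t6=7&240=0
after add $t6, $t6, 14: $t6=0+14=14
after and $t6, $t6, 7: $t6=14&7=6
after sub $t3, $t3, 1: $t3=7-1=6
cmp $t3, 0  (cmp 6,0)
bne loop: taken
after and $t6, $t6, 240: $t6=6&240=0
after add $t6, $t6, 14: $t6=0+14=14
after and $t6, $t6, 7: $t6=14&7=6
after sub $t3, $t3, 1: $t3=6-1=5
cmp $t3, 0  (cmp 5,0)
bne loop: taken
after and $t6, $t6, 240: $t6=6&240=0
after add $t6, $t6, 14: $t6=0+14=14
after and $t6, $t6, 7: $t6=14&7=6
after sub $t3, $t3, 1: $t3=5-1=4
cmp $t3, 0  (cmp 4,0)
bne loop: taken
after and $t6, $t6, 240: $t6=6&240=0
after add $t6, $t6, 14: $t6=0+14=14
after and $t6, $t6, 7: $t6=14&7=6
after sub $t3, $t3, 1: $t3=4-1=3
cmp $t3, 0  (cmp 3,0)
bne loop: taken
after and $t6, $t6, 240: $t6=6&240=0
after add $t6, $t6, 14: $t6=0+14=14
after and $t6, $t6, 7: $t6=14&7=6
after sub $t3, $t3, 1: $t3=3-1=2
cmp $t3, 0  (cmp 2,0)
bne loop: taken
after and $t6, $t6, 240: $t6=6&240=0
after add $t6, $t6, 14: $t6=0+14=14
after and $t6, $t6, 7: $t6=14&7=6
after sub $t3, $t3, 1: $t3=2-1=1
cmp $t3, 0  (cmp 1,0)
bne loop: taken
after and $t6, $t6, 240: $t6=6&240=0
after add $t6, $t6, 14: $t6=0+14=14
after and $t6, $t6, 7: $t6=14&7=6
after sub $t3, $t3, 1: $t3=1-1=0
cmp $t3, 0  (cmp 0,0)
bne loop: not taken
halt.

6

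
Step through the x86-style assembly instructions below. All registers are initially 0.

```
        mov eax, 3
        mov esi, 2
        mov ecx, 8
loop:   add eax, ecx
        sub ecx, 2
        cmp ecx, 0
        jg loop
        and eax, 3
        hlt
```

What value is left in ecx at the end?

mov eax, 3 → eax=3
mov esi, 2 → esi=2
mov ecx, 8 → ecx=8
add eax, ecx → eax=3+8=11
sub ecx, 2 → ecx=8-2=6
cmp ecx, 0  (cmp 6,0)
jg loop: taken
add eax, ecx → eax=11+6=17
sub ecx, 2 → ecx=6-2=4
cmp ecx, 0  (cmp 4,0)
jg loop: taken
add eax, ecx → eax=17+4=21
sub ecx, 2 → ecx=4-2=2
cmp ecx, 0  (cmp 2,0)
jg loop: taken
add eax, ecx → eax=21+2=23
sub ecx, 2 → ecx=2-2=0
cmp ecx, 0  (cmp 0,0)
jg loop: not taken
and eax, 3 → eax=23&3=3
halt.

0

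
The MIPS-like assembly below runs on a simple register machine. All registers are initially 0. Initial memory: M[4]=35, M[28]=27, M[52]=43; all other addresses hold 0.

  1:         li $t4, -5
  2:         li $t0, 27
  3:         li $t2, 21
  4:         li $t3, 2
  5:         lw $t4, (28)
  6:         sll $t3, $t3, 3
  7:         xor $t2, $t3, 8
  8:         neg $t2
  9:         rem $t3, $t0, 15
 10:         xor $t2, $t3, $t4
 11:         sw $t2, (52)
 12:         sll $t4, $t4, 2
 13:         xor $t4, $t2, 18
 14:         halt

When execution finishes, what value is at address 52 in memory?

$t4=-5
$t0=27
$t2=21
$t3=2
$t4=M[28]=27
$t3=2<<3=16
$t2=16^8=24
$t2=-(24)=-24
$t3=27%15=12
$t2=12^27=23
sw $t2, (52) → M[52]=23
$t4=27<<2=108
$t4=23^18=5
halt.

23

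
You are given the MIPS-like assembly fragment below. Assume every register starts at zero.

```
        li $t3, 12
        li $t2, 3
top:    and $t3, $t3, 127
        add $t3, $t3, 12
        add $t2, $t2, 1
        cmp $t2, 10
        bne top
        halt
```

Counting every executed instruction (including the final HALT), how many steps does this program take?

after li $t3, 12: $t3=12
after li $t2, 3: $t2=3
after and $t3, $t3, 127: $t3=12&127=12
after add $t3, $t3, 12: $t3=12+12=24
after add $t2, $t2, 1: $t2=3+1=4
cmp $t2, 10  (cmp 4,10)
bne top: taken
after and $t3, $t3, 127: $t3=24&127=24
after add $t3, $t3, 12: $t3=24+12=36
after add $t2, $t2, 1: $t2=4+1=5
cmp $t2, 10  (cmp 5,10)
bne top: taken
after and $t3, $t3, 127: $t3=36&127=36
after add $t3, $t3, 12: $t3=36+12=48
after add $t2, $t2, 1: $t2=5+1=6
cmp $t2, 10  (cmp 6,10)
bne top: taken
after and $t3, $t3, 127: $t3=48&127=48
after add $t3, $t3, 12: $t3=48+12=60
after add $t2, $t2, 1: $t2=6+1=7
cmp $t2, 10  (cmp 7,10)
bne top: taken
after and $t3, $t3, 127: $t3=60&127=60
after add $t3, $t3, 12: $t3=60+12=72
after add $t2, $t2, 1: $t2=7+1=8
cmp $t2, 10  (cmp 8,10)
bne top: taken
after and $t3, $t3, 127: $t3=72&127=72
after add $t3, $t3, 12: $t3=72+12=84
after add $t2, $t2, 1: $t2=8+1=9
cmp $t2, 10  (cmp 9,10)
bne top: taken
after and $t3, $t3, 127: $t3=84&127=84
after add $t3, $t3, 12: $t3=84+12=96
after add $t2, $t2, 1: $t2=9+1=10
cmp $t2, 10  (cmp 10,10)
bne top: not taken
halt.
Total executed instructions: 38.

38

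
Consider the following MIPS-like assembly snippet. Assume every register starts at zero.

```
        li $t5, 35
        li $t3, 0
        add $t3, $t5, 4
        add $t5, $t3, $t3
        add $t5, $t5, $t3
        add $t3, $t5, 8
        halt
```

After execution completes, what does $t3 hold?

125

li $t5, 35 → $t5=35
li $t3, 0 → $t3=0
add $t3, $t5, 4 → $t3=35+4=39
add $t5, $t3, $t3 → $t5=39+39=78
add $t5, $t5, $t3 → $t5=78+39=117
add $t3, $t5, 8 → $t3=117+8=125
halt.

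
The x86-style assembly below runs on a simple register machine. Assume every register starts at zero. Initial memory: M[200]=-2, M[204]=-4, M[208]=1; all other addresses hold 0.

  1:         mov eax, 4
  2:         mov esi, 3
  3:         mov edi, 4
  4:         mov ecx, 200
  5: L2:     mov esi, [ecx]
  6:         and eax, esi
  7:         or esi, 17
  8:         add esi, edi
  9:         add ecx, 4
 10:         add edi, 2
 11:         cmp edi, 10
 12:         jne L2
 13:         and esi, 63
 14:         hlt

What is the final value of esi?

25

after mov eax, 4: eax=4
after mov esi, 3: esi=3
after mov edi, 4: edi=4
after mov ecx, 200: ecx=200
after mov esi, [ecx]: esi=M[200]=-2
after and eax, esi: eax=4&(-2)=4
after or esi, 17: esi=(-2)|17=-1
after add esi, edi: esi=(-1)+4=3
after add ecx, 4: ecx=200+4=204
after add edi, 2: edi=4+2=6
cmp edi, 10  (cmp 6,10)
jne L2: taken
after mov esi, [ecx]: esi=M[204]=-4
after and eax, esi: eax=4&(-4)=4
after or esi, 17: esi=(-4)|17=-3
after add esi, edi: esi=(-3)+6=3
after add ecx, 4: ecx=204+4=208
after add edi, 2: edi=6+2=8
cmp edi, 10  (cmp 8,10)
jne L2: taken
after mov esi, [ecx]: esi=M[208]=1
after and eax, esi: eax=4&1=0
after or esi, 17: esi=1|17=17
after add esi, edi: esi=17+8=25
after add ecx, 4: ecx=208+4=212
after add edi, 2: edi=8+2=10
cmp edi, 10  (cmp 10,10)
jne L2: not taken
after and esi, 63: esi=25&63=25
halt.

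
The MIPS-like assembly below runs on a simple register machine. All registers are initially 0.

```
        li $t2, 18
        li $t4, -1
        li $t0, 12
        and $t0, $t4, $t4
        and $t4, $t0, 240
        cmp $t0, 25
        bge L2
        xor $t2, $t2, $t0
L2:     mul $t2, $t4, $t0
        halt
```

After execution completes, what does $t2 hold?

-240

after li $t2, 18: $t2=18
after li $t4, -1: $t4=-1
after li $t0, 12: $t0=12
after and $t0, $t4, $t4: $t0=(-1)&(-1)=-1
after and $t4, $t0, 240: $t4=(-1)&240=240
cmp $t0, 25  (cmp -1,25)
bge L2: not taken
after xor $t2, $t2, $t0: $t2=18^(-1)=-19
after mul $t2, $t4, $t0: $t2=240*(-1)=-240
halt.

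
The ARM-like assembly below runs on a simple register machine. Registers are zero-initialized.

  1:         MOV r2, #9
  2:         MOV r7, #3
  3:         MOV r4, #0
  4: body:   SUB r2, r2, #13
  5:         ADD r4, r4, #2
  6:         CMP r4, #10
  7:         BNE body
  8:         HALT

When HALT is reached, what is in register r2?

-56

r2=9
r7=3
r4=0
r2=9-13=-4
r4=0+2=2
CMP r4, #10  (cmp 2,10)
BNE body: taken
r2=(-4)-13=-17
r4=2+2=4
CMP r4, #10  (cmp 4,10)
BNE body: taken
r2=(-17)-13=-30
r4=4+2=6
CMP r4, #10  (cmp 6,10)
BNE body: taken
r2=(-30)-13=-43
r4=6+2=8
CMP r4, #10  (cmp 8,10)
BNE body: taken
r2=(-43)-13=-56
r4=8+2=10
CMP r4, #10  (cmp 10,10)
BNE body: not taken
halt.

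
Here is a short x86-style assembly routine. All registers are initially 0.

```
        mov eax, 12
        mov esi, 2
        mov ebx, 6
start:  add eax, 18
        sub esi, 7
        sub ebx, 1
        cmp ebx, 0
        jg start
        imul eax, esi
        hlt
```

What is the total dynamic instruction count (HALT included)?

mov eax, 12 → eax=12
mov esi, 2 → esi=2
mov ebx, 6 → ebx=6
add eax, 18 → eax=12+18=30
sub esi, 7 → esi=2-7=-5
sub ebx, 1 → ebx=6-1=5
cmp ebx, 0  (cmp 5,0)
jg start: taken
add eax, 18 → eax=30+18=48
sub esi, 7 → esi=(-5)-7=-12
sub ebx, 1 → ebx=5-1=4
cmp ebx, 0  (cmp 4,0)
jg start: taken
add eax, 18 → eax=48+18=66
sub esi, 7 → esi=(-12)-7=-19
sub ebx, 1 → ebx=4-1=3
cmp ebx, 0  (cmp 3,0)
jg start: taken
add eax, 18 → eax=66+18=84
sub esi, 7 → esi=(-19)-7=-26
sub ebx, 1 → ebx=3-1=2
cmp ebx, 0  (cmp 2,0)
jg start: taken
add eax, 18 → eax=84+18=102
sub esi, 7 → esi=(-26)-7=-33
sub ebx, 1 → ebx=2-1=1
cmp ebx, 0  (cmp 1,0)
jg start: taken
add eax, 18 → eax=102+18=120
sub esi, 7 → esi=(-33)-7=-40
sub ebx, 1 → ebx=1-1=0
cmp ebx, 0  (cmp 0,0)
jg start: not taken
imul eax, esi → eax=120*(-40)=-4800
halt.
Total executed instructions: 35.

35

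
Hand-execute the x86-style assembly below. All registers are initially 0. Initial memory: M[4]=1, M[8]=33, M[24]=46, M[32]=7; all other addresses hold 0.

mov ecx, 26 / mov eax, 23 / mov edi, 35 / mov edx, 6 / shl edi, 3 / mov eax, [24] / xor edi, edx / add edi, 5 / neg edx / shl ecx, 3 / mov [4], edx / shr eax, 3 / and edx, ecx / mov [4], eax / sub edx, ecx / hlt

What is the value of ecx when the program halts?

ecx=26
eax=23
edi=35
edx=6
edi=35<<3=280
eax=M[24]=46
edi=280^6=286
edi=286+5=291
edx=-(6)=-6
ecx=26<<3=208
mov [4], edx → M[4]=-6
eax=46>>3=5
edx=(-6)&208=208
mov [4], eax → M[4]=5
edx=208-208=0
halt.

208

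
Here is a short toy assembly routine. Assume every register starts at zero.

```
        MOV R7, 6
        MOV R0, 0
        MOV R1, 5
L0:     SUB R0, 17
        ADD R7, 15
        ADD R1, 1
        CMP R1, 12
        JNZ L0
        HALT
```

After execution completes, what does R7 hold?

after MOV R7, 6: R7=6
after MOV R0, 0: R0=0
after MOV R1, 5: R1=5
after SUB R0, 17: R0=0-17=-17
after ADD R7, 15: R7=6+15=21
after ADD R1, 1: R1=5+1=6
CMP R1, 12  (cmp 6,12)
JNZ L0: taken
after SUB R0, 17: R0=(-17)-17=-34
after ADD R7, 15: R7=21+15=36
after ADD R1, 1: R1=6+1=7
CMP R1, 12  (cmp 7,12)
JNZ L0: taken
after SUB R0, 17: R0=(-34)-17=-51
after ADD R7, 15: R7=36+15=51
after ADD R1, 1: R1=7+1=8
CMP R1, 12  (cmp 8,12)
JNZ L0: taken
after SUB R0, 17: R0=(-51)-17=-68
after ADD R7, 15: R7=51+15=66
after ADD R1, 1: R1=8+1=9
CMP R1, 12  (cmp 9,12)
JNZ L0: taken
after SUB R0, 17: R0=(-68)-17=-85
after ADD R7, 15: R7=66+15=81
after ADD R1, 1: R1=9+1=10
CMP R1, 12  (cmp 10,12)
JNZ L0: taken
after SUB R0, 17: R0=(-85)-17=-102
after ADD R7, 15: R7=81+15=96
after ADD R1, 1: R1=10+1=11
CMP R1, 12  (cmp 11,12)
JNZ L0: taken
after SUB R0, 17: R0=(-102)-17=-119
after ADD R7, 15: R7=96+15=111
after ADD R1, 1: R1=11+1=12
CMP R1, 12  (cmp 12,12)
JNZ L0: not taken
halt.

111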